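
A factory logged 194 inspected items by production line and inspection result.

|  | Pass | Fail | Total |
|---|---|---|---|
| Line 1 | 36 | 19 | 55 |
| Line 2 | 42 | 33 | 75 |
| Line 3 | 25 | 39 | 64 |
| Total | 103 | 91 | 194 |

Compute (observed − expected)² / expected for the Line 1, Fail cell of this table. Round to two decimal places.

Row total (Line 1) = 55; column total (Fail) = 91; N = 194.
Expected count E = 55 × 91 / 194 = 25.799.
Contribution = (O − E)²/E = (19 − 25.799)² / 25.799 = 1.79.

1.79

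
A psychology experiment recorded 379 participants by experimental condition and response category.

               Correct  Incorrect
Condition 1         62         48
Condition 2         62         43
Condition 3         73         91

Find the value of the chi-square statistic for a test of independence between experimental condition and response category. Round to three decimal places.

6.612

Row totals: 110, 105, 164. Column totals: 197, 182. Grand total N = 379.
Expected counts (row total × column total / N):
  Condition 1, Correct: 110×197/379 = 57.1768
  Condition 1, Incorrect: 110×182/379 = 52.8232
  Condition 2, Correct: 105×197/379 = 54.5778
  Condition 2, Incorrect: 105×182/379 = 50.4222
  Condition 3, Correct: 164×197/379 = 85.2454
  Condition 3, Incorrect: 164×182/379 = 78.7546
Contributions (O − E)²/E:
  (62 − 57.1768)²/57.1768 = 0.4069
  (48 − 52.8232)²/52.8232 = 0.4404
  (62 − 54.5778)²/54.5778 = 1.0094
  (43 − 50.4222)²/50.4222 = 1.0926
  (73 − 85.2454)²/85.2454 = 1.7590
  (91 − 78.7546)²/78.7546 = 1.9040
χ² = 0.4069 + 0.4404 + 1.0094 + 1.0926 + 1.7590 + 1.9040 = 6.612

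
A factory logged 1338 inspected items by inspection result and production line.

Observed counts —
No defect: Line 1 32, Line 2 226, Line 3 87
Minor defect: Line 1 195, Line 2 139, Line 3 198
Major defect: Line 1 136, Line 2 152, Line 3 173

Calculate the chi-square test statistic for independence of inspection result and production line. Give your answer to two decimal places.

160.16

Row totals: 345, 532, 461. Column totals: 363, 517, 458. Grand total N = 1338.
Expected counts (row total × column total / N):
  No defect, Line 1: 345×363/1338 = 93.599
  No defect, Line 2: 345×517/1338 = 133.307
  No defect, Line 3: 345×458/1338 = 118.094
  Minor defect, Line 1: 532×363/1338 = 144.332
  Minor defect, Line 2: 532×517/1338 = 205.564
  Minor defect, Line 3: 532×458/1338 = 182.105
  Major defect, Line 1: 461×363/1338 = 125.070
  Major defect, Line 2: 461×517/1338 = 178.129
  Major defect, Line 3: 461×458/1338 = 157.801
Contributions (O − E)²/E:
  (32 − 93.599)²/93.599 = 40.5393
  (226 − 133.307)²/133.307 = 64.4527
  (87 − 118.094)²/118.094 = 8.1870
  (195 − 144.332)²/144.332 = 17.7871
  (139 − 205.564)²/205.564 = 21.5542
  (198 − 182.105)²/182.105 = 1.3874
  (136 − 125.070)²/125.070 = 0.9552
  (152 − 178.129)²/178.129 = 3.8328
  (173 − 157.801)²/157.801 = 1.4639
χ² = 40.5393 + 64.4527 + 8.1870 + 17.7871 + 21.5542 + 1.3874 + 0.9552 + 3.8328 + 1.4639 = 160.16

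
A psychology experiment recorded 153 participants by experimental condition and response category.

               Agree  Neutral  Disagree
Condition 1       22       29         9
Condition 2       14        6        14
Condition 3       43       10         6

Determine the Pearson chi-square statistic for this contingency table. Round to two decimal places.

Row totals: 60, 34, 59. Column totals: 79, 45, 29. Grand total N = 153.
Expected counts (row total × column total / N):
  Condition 1, Agree: 60×79/153 = 30.9804
  Condition 1, Neutral: 60×45/153 = 17.6471
  Condition 1, Disagree: 60×29/153 = 11.3725
  Condition 2, Agree: 34×79/153 = 17.5556
  Condition 2, Neutral: 34×45/153 = 10.0000
  Condition 2, Disagree: 34×29/153 = 6.4444
  Condition 3, Agree: 59×79/153 = 30.4641
  Condition 3, Neutral: 59×45/153 = 17.3529
  Condition 3, Disagree: 59×29/153 = 11.1830
Contributions (O − E)²/E:
  (22 − 30.9804)²/30.9804 = 2.6032
  (29 − 17.6471)²/17.6471 = 7.3037
  (9 − 11.3725)²/11.3725 = 0.4949
  (14 − 17.5556)²/17.5556 = 0.7201
  (6 − 10.0000)²/10.0000 = 1.6000
  (14 − 6.4444)²/6.4444 = 8.8584
  (43 − 30.4641)²/30.4641 = 5.1585
  (10 − 17.3529)²/17.3529 = 3.1156
  (6 − 11.1830)²/11.1830 = 2.4022
χ² = 2.6032 + 7.3037 + 0.4949 + 0.7201 + 1.6000 + 8.8584 + 5.1585 + 3.1156 + 2.4022 = 32.26

32.26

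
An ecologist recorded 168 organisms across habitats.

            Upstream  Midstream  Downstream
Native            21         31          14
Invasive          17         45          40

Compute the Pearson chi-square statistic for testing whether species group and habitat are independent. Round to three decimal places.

8.180

Row totals: 66, 102. Column totals: 38, 76, 54. Grand total N = 168.
Expected counts (row total × column total / N):
  Native, Upstream: 66×38/168 = 14.9286
  Native, Midstream: 66×76/168 = 29.8571
  Native, Downstream: 66×54/168 = 21.2143
  Invasive, Upstream: 102×38/168 = 23.0714
  Invasive, Midstream: 102×76/168 = 46.1429
  Invasive, Downstream: 102×54/168 = 32.7857
Contributions (O − E)²/E:
  (21 − 14.9286)²/14.9286 = 2.4692
  (31 − 29.8571)²/29.8571 = 0.0437
  (14 − 21.2143)²/21.2143 = 2.4534
  (17 − 23.0714)²/23.0714 = 1.5977
  (45 − 46.1429)²/46.1429 = 0.0283
  (40 − 32.7857)²/32.7857 = 1.5875
χ² = 2.4692 + 0.0437 + 2.4534 + 1.5977 + 0.0283 + 1.5875 = 8.180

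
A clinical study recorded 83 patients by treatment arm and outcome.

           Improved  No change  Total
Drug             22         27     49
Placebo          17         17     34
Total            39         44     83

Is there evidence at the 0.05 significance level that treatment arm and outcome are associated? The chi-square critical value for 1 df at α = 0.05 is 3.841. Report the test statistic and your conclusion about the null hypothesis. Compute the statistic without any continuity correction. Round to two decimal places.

0.21; fail to reject H₀

Grand total N = 83.
Expected counts (row total × column total / N):
  Drug, Improved: 49×39/83 = 23.024
  Drug, No change: 49×44/83 = 25.976
  Placebo, Improved: 34×39/83 = 15.976
  Placebo, No change: 34×44/83 = 18.024
Contributions (O − E)²/E:
  (22 − 23.024)²/23.024 = 0.0455
  (27 − 25.976)²/25.976 = 0.0404
  (17 − 15.976)²/15.976 = 0.0656
  (17 − 18.024)²/18.024 = 0.0582
χ² = 0.0455 + 0.0404 + 0.0656 + 0.0582 = 0.21
df = (2−1)(2−1) = 1. Since 0.21 < 3.841, fail to reject the null hypothesis of independence at α = 0.05.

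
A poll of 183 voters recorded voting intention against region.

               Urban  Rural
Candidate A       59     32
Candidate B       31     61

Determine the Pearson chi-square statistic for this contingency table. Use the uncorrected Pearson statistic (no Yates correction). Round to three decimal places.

Row totals: 91, 92. Column totals: 90, 93. Grand total N = 183.
Expected counts (row total × column total / N):
  Candidate A, Urban: 91×90/183 = 44.7541
  Candidate A, Rural: 91×93/183 = 46.2459
  Candidate B, Urban: 92×90/183 = 45.2459
  Candidate B, Rural: 92×93/183 = 46.7541
Contributions (O − E)²/E:
  (59 − 44.7541)²/44.7541 = 4.5347
  (32 − 46.2459)²/46.2459 = 4.3884
  (31 − 45.2459)²/45.2459 = 4.4854
  (61 − 46.7541)²/46.7541 = 4.3407
χ² = 4.5347 + 4.3884 + 4.4854 + 4.3407 = 17.749

17.749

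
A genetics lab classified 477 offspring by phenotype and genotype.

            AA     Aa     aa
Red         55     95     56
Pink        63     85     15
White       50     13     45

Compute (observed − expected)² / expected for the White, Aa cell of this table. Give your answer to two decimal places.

Row total (White) = 108; column total (Aa) = 193; N = 477.
Expected count E = 108 × 193 / 477 = 43.6981.
Contribution = (O − E)²/E = (13 − 43.6981)² / 43.6981 = 21.57.

21.57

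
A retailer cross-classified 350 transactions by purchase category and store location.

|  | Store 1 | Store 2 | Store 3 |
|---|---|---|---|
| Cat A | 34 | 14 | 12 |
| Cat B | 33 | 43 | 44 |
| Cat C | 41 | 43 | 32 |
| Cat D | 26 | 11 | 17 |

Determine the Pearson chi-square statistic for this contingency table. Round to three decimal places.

19.828

Row totals: 60, 120, 116, 54. Column totals: 134, 111, 105. Grand total N = 350.
Expected counts (row total × column total / N):
  Cat A, Store 1: 60×134/350 = 22.9714
  Cat A, Store 2: 60×111/350 = 19.0286
  Cat A, Store 3: 60×105/350 = 18.0000
  Cat B, Store 1: 120×134/350 = 45.9429
  Cat B, Store 2: 120×111/350 = 38.0571
  Cat B, Store 3: 120×105/350 = 36.0000
  Cat C, Store 1: 116×134/350 = 44.4114
  Cat C, Store 2: 116×111/350 = 36.7886
  Cat C, Store 3: 116×105/350 = 34.8000
  Cat D, Store 1: 54×134/350 = 20.6743
  Cat D, Store 2: 54×111/350 = 17.1257
  Cat D, Store 3: 54×105/350 = 16.2000
Contributions (O − E)²/E:
  (34 − 22.9714)²/22.9714 = 5.2948
  (14 − 19.0286)²/19.0286 = 1.3289
  (12 − 18.0000)²/18.0000 = 2.0000
  (33 − 45.9429)²/45.9429 = 3.6462
  (43 − 38.0571)²/38.0571 = 0.6420
  (44 − 36.0000)²/36.0000 = 1.7778
  (41 − 44.4114)²/44.4114 = 0.2620
  (43 − 36.7886)²/36.7886 = 1.0487
  (32 − 34.8000)²/34.8000 = 0.2253
  (26 − 20.6743)²/20.6743 = 1.3719
  (11 − 17.1257)²/17.1257 = 2.1911
  (17 − 16.2000)²/16.2000 = 0.0395
χ² = 5.2948 + 1.3289 + 2.0000 + 3.6462 + 0.6420 + 1.7778 + 0.2620 + 1.0487 + 0.2253 + 1.3719 + 2.1911 + 0.0395 = 19.828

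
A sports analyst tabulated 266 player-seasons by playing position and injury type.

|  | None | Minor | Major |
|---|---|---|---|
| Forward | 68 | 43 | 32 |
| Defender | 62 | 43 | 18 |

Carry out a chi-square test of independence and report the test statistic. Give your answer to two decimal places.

2.71

Row totals: 143, 123. Column totals: 130, 86, 50. Grand total N = 266.
Expected counts (row total × column total / N):
  Forward, None: 143×130/266 = 69.887
  Forward, Minor: 143×86/266 = 46.233
  Forward, Major: 143×50/266 = 26.880
  Defender, None: 123×130/266 = 60.113
  Defender, Minor: 123×86/266 = 39.767
  Defender, Major: 123×50/266 = 23.120
Contributions (O − E)²/E:
  (68 − 69.887)²/69.887 = 0.0510
  (43 − 46.233)²/46.233 = 0.2261
  (32 − 26.880)²/26.880 = 0.9752
  (62 − 60.113)²/60.113 = 0.0592
  (43 − 39.767)²/39.767 = 0.2628
  (18 − 23.120)²/23.120 = 1.1338
χ² = 0.0510 + 0.2261 + 0.9752 + 0.0592 + 0.2628 + 1.1338 = 2.71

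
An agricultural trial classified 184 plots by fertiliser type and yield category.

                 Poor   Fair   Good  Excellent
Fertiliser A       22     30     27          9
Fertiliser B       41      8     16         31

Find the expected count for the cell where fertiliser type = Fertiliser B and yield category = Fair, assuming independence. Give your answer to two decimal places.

Row total (Fertiliser B) = 96; column total (Fair) = 38; grand total N = 184.
Expected count = (row total × column total) / N = 96 × 38 / 184 = 19.83.

19.83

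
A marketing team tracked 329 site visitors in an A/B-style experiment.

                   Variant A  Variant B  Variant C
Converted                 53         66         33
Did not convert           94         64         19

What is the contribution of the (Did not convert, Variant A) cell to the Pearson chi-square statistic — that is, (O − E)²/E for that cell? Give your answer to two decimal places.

Row total (Did not convert) = 177; column total (Variant A) = 147; N = 329.
Expected count E = 177 × 147 / 329 = 79.085.
Contribution = (O − E)²/E = (94 − 79.085)² / 79.085 = 2.81.

2.81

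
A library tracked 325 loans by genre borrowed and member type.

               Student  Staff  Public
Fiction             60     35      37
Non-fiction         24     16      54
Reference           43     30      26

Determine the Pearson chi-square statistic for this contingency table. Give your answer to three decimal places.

Row totals: 132, 94, 99. Column totals: 127, 81, 117. Grand total N = 325.
Expected counts (row total × column total / N):
  Fiction, Student: 132×127/325 = 51.5815
  Fiction, Staff: 132×81/325 = 32.8985
  Fiction, Public: 132×117/325 = 47.5200
  Non-fiction, Student: 94×127/325 = 36.7323
  Non-fiction, Staff: 94×81/325 = 23.4277
  Non-fiction, Public: 94×117/325 = 33.8400
  Reference, Student: 99×127/325 = 38.6862
  Reference, Staff: 99×81/325 = 24.6738
  Reference, Public: 99×117/325 = 35.6400
Contributions (O − E)²/E:
  (60 − 51.5815)²/51.5815 = 1.3740
  (35 − 32.8985)²/32.8985 = 0.1342
  (37 − 47.5200)²/47.5200 = 2.3289
  (24 − 36.7323)²/36.7323 = 4.4133
  (16 − 23.4277)²/23.4277 = 2.3549
  (54 − 33.8400)²/33.8400 = 12.0102
  (43 − 38.6862)²/38.6862 = 0.4810
  (30 − 24.6738)²/24.6738 = 1.1497
  (26 − 35.6400)²/35.6400 = 2.6075
χ² = 1.3740 + 0.1342 + 2.3289 + 4.4133 + 2.3549 + 12.0102 + 0.4810 + 1.1497 + 2.6075 = 26.854

26.854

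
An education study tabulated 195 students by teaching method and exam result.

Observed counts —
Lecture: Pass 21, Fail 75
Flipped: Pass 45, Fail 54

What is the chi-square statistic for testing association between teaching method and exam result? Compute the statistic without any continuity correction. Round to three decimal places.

Row totals: 96, 99. Column totals: 66, 129. Grand total N = 195.
Expected counts (row total × column total / N):
  Lecture, Pass: 96×66/195 = 32.4923
  Lecture, Fail: 96×129/195 = 63.5077
  Flipped, Pass: 99×66/195 = 33.5077
  Flipped, Fail: 99×129/195 = 65.4923
Contributions (O − E)²/E:
  (21 − 32.4923)²/32.4923 = 4.0647
  (75 − 63.5077)²/63.5077 = 2.0796
  (45 − 33.5077)²/33.5077 = 3.9416
  (54 − 65.4923)²/65.4923 = 2.0166
χ² = 4.0647 + 2.0796 + 3.9416 + 2.0166 = 12.103

12.103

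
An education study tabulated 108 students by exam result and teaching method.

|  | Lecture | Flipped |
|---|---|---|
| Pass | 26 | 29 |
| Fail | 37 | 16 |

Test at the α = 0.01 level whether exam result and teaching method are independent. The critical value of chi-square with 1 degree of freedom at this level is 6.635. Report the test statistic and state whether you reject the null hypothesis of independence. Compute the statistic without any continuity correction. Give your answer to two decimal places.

Row totals: 55, 53. Column totals: 63, 45. Grand total N = 108.
Expected counts (row total × column total / N):
  Pass, Lecture: 55×63/108 = 32.083
  Pass, Flipped: 55×45/108 = 22.917
  Fail, Lecture: 53×63/108 = 30.917
  Fail, Flipped: 53×45/108 = 22.083
Contributions (O − E)²/E:
  (26 − 32.083)²/32.083 = 1.1533
  (29 − 22.917)²/22.917 = 1.6146
  (37 − 30.917)²/30.917 = 1.1968
  (16 − 22.083)²/22.083 = 1.6756
χ² = 1.1533 + 1.6146 + 1.1968 + 1.6756 = 5.64
df = (2−1)(2−1) = 1. Since 5.64 < 6.635, fail to reject the null hypothesis of independence at α = 0.01.

5.64; fail to reject H₀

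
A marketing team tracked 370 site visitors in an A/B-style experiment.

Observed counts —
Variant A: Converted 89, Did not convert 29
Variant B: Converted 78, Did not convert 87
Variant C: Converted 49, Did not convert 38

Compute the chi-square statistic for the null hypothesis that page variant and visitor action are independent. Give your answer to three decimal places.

22.637

Row totals: 118, 165, 87. Column totals: 216, 154. Grand total N = 370.
Expected counts (row total × column total / N):
  Variant A, Converted: 118×216/370 = 68.8865
  Variant A, Did not convert: 118×154/370 = 49.1135
  Variant B, Converted: 165×216/370 = 96.3243
  Variant B, Did not convert: 165×154/370 = 68.6757
  Variant C, Converted: 87×216/370 = 50.7892
  Variant C, Did not convert: 87×154/370 = 36.2108
Contributions (O − E)²/E:
  (89 − 68.8865)²/68.8865 = 5.8727
  (29 − 49.1135)²/49.1135 = 8.2371
  (78 − 96.3243)²/96.3243 = 3.4859
  (87 − 68.6757)²/68.6757 = 4.8894
  (49 − 50.7892)²/50.7892 = 0.0630
  (38 − 36.2108)²/36.2108 = 0.0884
χ² = 5.8727 + 8.2371 + 3.4859 + 4.8894 + 0.0630 + 0.0884 = 22.637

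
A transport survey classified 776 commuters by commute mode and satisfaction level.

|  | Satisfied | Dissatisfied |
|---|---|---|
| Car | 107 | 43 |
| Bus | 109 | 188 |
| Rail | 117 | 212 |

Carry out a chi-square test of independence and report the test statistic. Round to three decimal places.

61.393

Row totals: 150, 297, 329. Column totals: 333, 443. Grand total N = 776.
Expected counts (row total × column total / N):
  Car, Satisfied: 150×333/776 = 64.36856
  Car, Dissatisfied: 150×443/776 = 85.63144
  Bus, Satisfied: 297×333/776 = 127.44974
  Bus, Dissatisfied: 297×443/776 = 169.55026
  Rail, Satisfied: 329×333/776 = 141.18170
  Rail, Dissatisfied: 329×443/776 = 187.81830
Contributions (O − E)²/E:
  (107 − 64.36856)²/64.36856 = 28.2349
  (43 − 85.63144)²/85.63144 = 21.2240
  (109 − 127.44974)²/127.44974 = 2.6708
  (188 − 169.55026)²/169.55026 = 2.0076
  (117 − 141.18170)²/141.18170 = 4.1419
  (212 − 187.81830)²/187.81830 = 3.1134
χ² = 28.2349 + 21.2240 + 2.6708 + 2.0076 + 4.1419 + 3.1134 = 61.393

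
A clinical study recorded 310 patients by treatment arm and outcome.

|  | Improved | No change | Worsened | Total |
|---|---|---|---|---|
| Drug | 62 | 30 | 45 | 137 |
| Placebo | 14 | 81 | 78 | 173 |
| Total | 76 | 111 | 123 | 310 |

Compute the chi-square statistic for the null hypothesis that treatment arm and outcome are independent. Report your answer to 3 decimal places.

59.220

Grand total N = 310.
Expected counts (row total × column total / N):
  Drug, Improved: 137×76/310 = 33.5871
  Drug, No change: 137×111/310 = 49.0548
  Drug, Worsened: 137×123/310 = 54.3581
  Placebo, Improved: 173×76/310 = 42.4129
  Placebo, No change: 173×111/310 = 61.9452
  Placebo, Worsened: 173×123/310 = 68.6419
Contributions (O − E)²/E:
  (62 − 33.5871)²/33.5871 = 24.0358
  (30 − 49.0548)²/49.0548 = 7.4016
  (45 − 54.3581)²/54.3581 = 1.6111
  (14 − 42.4129)²/42.4129 = 19.0341
  (81 − 61.9452)²/61.9452 = 5.8614
  (78 − 68.6419)²/68.6419 = 1.2758
χ² = 24.0358 + 7.4016 + 1.6111 + 19.0341 + 5.8614 + 1.2758 = 59.220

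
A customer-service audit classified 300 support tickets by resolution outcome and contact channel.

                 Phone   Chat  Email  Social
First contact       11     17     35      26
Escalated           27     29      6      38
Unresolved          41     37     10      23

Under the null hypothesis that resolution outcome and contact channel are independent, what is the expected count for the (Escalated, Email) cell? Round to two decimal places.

Row total (Escalated) = 100; column total (Email) = 51; grand total N = 300.
Expected count = (row total × column total) / N = 100 × 51 / 300 = 17.00.

17.00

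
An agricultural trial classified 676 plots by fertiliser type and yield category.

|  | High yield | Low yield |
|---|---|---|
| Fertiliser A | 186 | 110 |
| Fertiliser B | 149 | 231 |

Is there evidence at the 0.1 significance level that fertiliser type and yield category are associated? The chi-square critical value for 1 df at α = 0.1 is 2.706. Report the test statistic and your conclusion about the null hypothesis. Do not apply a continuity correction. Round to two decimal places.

37.16; reject H₀

Row totals: 296, 380. Column totals: 335, 341. Grand total N = 676.
Expected counts (row total × column total / N):
  Fertiliser A, High yield: 296×335/676 = 146.686
  Fertiliser A, Low yield: 296×341/676 = 149.314
  Fertiliser B, High yield: 380×335/676 = 188.314
  Fertiliser B, Low yield: 380×341/676 = 191.686
Contributions (O − E)²/E:
  (186 − 146.686)²/146.686 = 10.5367
  (110 − 149.314)²/149.314 = 10.3513
  (149 − 188.314)²/188.314 = 8.2075
  (231 − 191.686)²/191.686 = 8.0631
χ² = 10.5367 + 10.3513 + 8.2075 + 8.0631 = 37.16
df = (2−1)(2−1) = 1. Since 37.16 > 2.706, reject the null hypothesis of independence at α = 0.1.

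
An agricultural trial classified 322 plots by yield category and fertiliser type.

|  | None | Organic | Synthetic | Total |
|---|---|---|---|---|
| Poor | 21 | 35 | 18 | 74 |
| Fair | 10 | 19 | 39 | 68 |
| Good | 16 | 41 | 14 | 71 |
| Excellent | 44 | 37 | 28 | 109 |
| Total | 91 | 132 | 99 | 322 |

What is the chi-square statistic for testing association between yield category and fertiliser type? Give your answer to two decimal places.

Grand total N = 322.
Expected counts (row total × column total / N):
  Poor, None: 74×91/322 = 20.913
  Poor, Organic: 74×132/322 = 30.335
  Poor, Synthetic: 74×99/322 = 22.752
  Fair, None: 68×91/322 = 19.217
  Fair, Organic: 68×132/322 = 27.876
  Fair, Synthetic: 68×99/322 = 20.907
  Good, None: 71×91/322 = 20.065
  Good, Organic: 71×132/322 = 29.106
  Good, Synthetic: 71×99/322 = 21.829
  Excellent, None: 109×91/322 = 30.804
  Excellent, Organic: 109×132/322 = 44.683
  Excellent, Synthetic: 109×99/322 = 33.512
Contributions (O − E)²/E:
  (21 − 20.913)²/20.913 = 0.0004
  (35 − 30.335)²/30.335 = 0.7174
  (18 − 22.752)²/22.752 = 0.9925
  (10 − 19.217)²/19.217 = 4.4207
  (19 − 27.876)²/27.876 = 2.8262
  (39 − 20.907)²/20.907 = 15.6578
  (16 − 20.065)²/20.065 = 0.8235
  (41 − 29.106)²/29.106 = 4.8604
  (14 − 21.829)²/21.829 = 2.8079
  (44 − 30.804)²/30.804 = 5.6530
  (37 − 44.683)²/44.683 = 1.3211
  (28 − 33.512)²/33.512 = 0.9066
χ² = 0.0004 + 0.7174 + 0.9925 + 4.4207 + 2.8262 + 15.6578 + 0.8235 + 4.8604 + 2.8079 + 5.6530 + 1.3211 + 0.9066 = 40.99

40.99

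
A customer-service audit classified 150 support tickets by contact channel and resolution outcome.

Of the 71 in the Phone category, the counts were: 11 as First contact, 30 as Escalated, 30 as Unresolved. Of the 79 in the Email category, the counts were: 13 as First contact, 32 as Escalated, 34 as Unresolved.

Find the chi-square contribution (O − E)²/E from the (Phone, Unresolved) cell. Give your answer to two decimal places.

0.00

Row total (Phone) = 71; column total (Unresolved) = 64; N = 150.
Expected count E = 71 × 64 / 150 = 30.293.
Contribution = (O − E)²/E = (30 − 30.293)² / 30.293 = 0.00.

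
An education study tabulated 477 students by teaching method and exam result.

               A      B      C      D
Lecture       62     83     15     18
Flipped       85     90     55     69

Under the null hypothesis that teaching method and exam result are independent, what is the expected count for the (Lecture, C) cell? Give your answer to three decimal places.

26.122

Row total (Lecture) = 178; column total (C) = 70; grand total N = 477.
Expected count = (row total × column total) / N = 178 × 70 / 477 = 26.122.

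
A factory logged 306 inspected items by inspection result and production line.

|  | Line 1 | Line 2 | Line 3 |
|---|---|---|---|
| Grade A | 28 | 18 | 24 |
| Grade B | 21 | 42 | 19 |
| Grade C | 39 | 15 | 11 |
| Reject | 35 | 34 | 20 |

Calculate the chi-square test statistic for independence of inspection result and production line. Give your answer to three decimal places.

Row totals: 70, 82, 65, 89. Column totals: 123, 109, 74. Grand total N = 306.
Expected counts (row total × column total / N):
  Grade A, Line 1: 70×123/306 = 28.1373
  Grade A, Line 2: 70×109/306 = 24.9346
  Grade A, Line 3: 70×74/306 = 16.9281
  Grade B, Line 1: 82×123/306 = 32.9608
  Grade B, Line 2: 82×109/306 = 29.2092
  Grade B, Line 3: 82×74/306 = 19.8301
  Grade C, Line 1: 65×123/306 = 26.1275
  Grade C, Line 2: 65×109/306 = 23.1536
  Grade C, Line 3: 65×74/306 = 15.7190
  Reject, Line 1: 89×123/306 = 35.7745
  Reject, Line 2: 89×109/306 = 31.7026
  Reject, Line 3: 89×74/306 = 21.5229
Contributions (O − E)²/E:
  (28 − 28.1373)²/28.1373 = 0.0007
  (18 − 24.9346)²/24.9346 = 1.9286
  (24 − 16.9281)²/16.9281 = 2.9544
  (21 − 32.9608)²/32.9608 = 4.3403
  (42 − 29.2092)²/29.2092 = 5.6011
  (19 − 19.8301)²/19.8301 = 0.0347
  (39 − 26.1275)²/26.1275 = 6.3420
  (15 − 23.1536)²/23.1536 = 2.8713
  (11 − 15.7190)²/15.7190 = 1.4167
  (35 − 35.7745)²/35.7745 = 0.0168
  (34 − 31.7026)²/31.7026 = 0.1665
  (20 − 21.5229)²/21.5229 = 0.1078
χ² = 0.0007 + 1.9286 + 2.9544 + 4.3403 + 5.6011 + 0.0347 + 6.3420 + 2.8713 + 1.4167 + 0.0168 + 0.1665 + 0.1078 = 25.781

25.781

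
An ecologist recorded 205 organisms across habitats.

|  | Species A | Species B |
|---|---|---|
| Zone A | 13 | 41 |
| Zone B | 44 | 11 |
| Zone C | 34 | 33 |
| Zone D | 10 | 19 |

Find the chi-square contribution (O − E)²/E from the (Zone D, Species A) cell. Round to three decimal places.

1.287

Row total (Zone D) = 29; column total (Species A) = 101; N = 205.
Expected count E = 29 × 101 / 205 = 14.28780.
Contribution = (O − E)²/E = (10 − 14.28780)² / 14.28780 = 1.287.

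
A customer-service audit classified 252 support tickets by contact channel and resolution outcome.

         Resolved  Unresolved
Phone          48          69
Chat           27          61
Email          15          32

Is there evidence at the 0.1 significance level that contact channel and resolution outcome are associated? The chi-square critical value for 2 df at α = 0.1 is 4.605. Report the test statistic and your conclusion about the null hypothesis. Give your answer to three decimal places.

2.704; fail to reject H₀

Row totals: 117, 88, 47. Column totals: 90, 162. Grand total N = 252.
Expected counts (row total × column total / N):
  Phone, Resolved: 117×90/252 = 41.7857
  Phone, Unresolved: 117×162/252 = 75.2143
  Chat, Resolved: 88×90/252 = 31.4286
  Chat, Unresolved: 88×162/252 = 56.5714
  Email, Resolved: 47×90/252 = 16.7857
  Email, Unresolved: 47×162/252 = 30.2143
Contributions (O − E)²/E:
  (48 − 41.7857)²/41.7857 = 0.9242
  (69 − 75.2143)²/75.2143 = 0.5134
  (27 − 31.4286)²/31.4286 = 0.6240
  (61 − 56.5714)²/56.5714 = 0.3467
  (15 − 16.7857)²/16.7857 = 0.1900
  (32 − 30.2143)²/30.2143 = 0.1055
χ² = 0.9242 + 0.5134 + 0.6240 + 0.3467 + 0.1900 + 0.1055 = 2.704
df = (3−1)(2−1) = 2. Since 2.704 < 4.605, fail to reject the null hypothesis of independence at α = 0.1.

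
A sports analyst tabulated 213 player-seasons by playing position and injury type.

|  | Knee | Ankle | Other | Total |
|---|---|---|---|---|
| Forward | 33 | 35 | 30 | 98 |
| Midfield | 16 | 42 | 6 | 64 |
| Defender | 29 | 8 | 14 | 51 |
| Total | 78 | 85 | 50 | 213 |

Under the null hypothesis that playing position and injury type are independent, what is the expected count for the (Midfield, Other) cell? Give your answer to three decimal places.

15.023

Row total (Midfield) = 64; column total (Other) = 50; grand total N = 213.
Expected count = (row total × column total) / N = 64 × 50 / 213 = 15.023.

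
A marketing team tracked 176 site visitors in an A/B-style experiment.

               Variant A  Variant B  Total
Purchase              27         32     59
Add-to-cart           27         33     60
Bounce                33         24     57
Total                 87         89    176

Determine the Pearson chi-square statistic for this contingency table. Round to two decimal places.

Grand total N = 176.
Expected counts (row total × column total / N):
  Purchase, Variant A: 59×87/176 = 29.165
  Purchase, Variant B: 59×89/176 = 29.835
  Add-to-cart, Variant A: 60×87/176 = 29.659
  Add-to-cart, Variant B: 60×89/176 = 30.341
  Bounce, Variant A: 57×87/176 = 28.176
  Bounce, Variant B: 57×89/176 = 28.824
Contributions (O − E)²/E:
  (27 − 29.165)²/29.165 = 0.1607
  (32 − 29.835)²/29.835 = 0.1571
  (27 − 29.659)²/29.659 = 0.2384
  (33 − 30.341)²/30.341 = 0.2330
  (33 − 28.176)²/28.176 = 0.8259
  (24 − 28.824)²/28.824 = 0.8073
χ² = 0.1607 + 0.1571 + 0.2384 + 0.2330 + 0.8259 + 0.8073 = 2.42

2.42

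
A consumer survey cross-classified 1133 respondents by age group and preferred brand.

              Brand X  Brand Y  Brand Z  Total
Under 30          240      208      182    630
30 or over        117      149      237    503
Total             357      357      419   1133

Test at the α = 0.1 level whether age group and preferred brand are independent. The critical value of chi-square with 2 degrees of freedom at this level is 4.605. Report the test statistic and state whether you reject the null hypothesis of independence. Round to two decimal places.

45.69; reject H₀

Grand total N = 1133.
Expected counts (row total × column total / N):
  Under 30, Brand X: 630×357/1133 = 198.508
  Under 30, Brand Y: 630×357/1133 = 198.508
  Under 30, Brand Z: 630×419/1133 = 232.983
  30 or over, Brand X: 503×357/1133 = 158.492
  30 or over, Brand Y: 503×357/1133 = 158.492
  30 or over, Brand Z: 503×419/1133 = 186.017
Contributions (O − E)²/E:
  (240 − 198.508)²/198.508 = 8.6726
  (208 − 198.508)²/198.508 = 0.4539
  (182 − 232.983)²/232.983 = 11.1565
  (117 − 158.492)²/158.492 = 10.8623
  (149 − 158.492)²/158.492 = 0.5685
  (237 − 186.017)²/186.017 = 13.9733
χ² = 8.6726 + 0.4539 + 11.1565 + 10.8623 + 0.5685 + 13.9733 = 45.69
df = (2−1)(3−1) = 2. Since 45.69 > 4.605, reject the null hypothesis of independence at α = 0.1.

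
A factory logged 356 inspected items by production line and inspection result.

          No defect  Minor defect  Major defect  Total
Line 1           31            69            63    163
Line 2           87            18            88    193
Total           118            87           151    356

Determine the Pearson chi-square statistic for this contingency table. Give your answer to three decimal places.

58.499

Grand total N = 356.
Expected counts (row total × column total / N):
  Line 1, No defect: 163×118/356 = 54.0281
  Line 1, Minor defect: 163×87/356 = 39.8343
  Line 1, Major defect: 163×151/356 = 69.1376
  Line 2, No defect: 193×118/356 = 63.9719
  Line 2, Minor defect: 193×87/356 = 47.1657
  Line 2, Major defect: 193×151/356 = 81.8624
Contributions (O − E)²/E:
  (31 − 54.0281)²/54.0281 = 9.8151
  (69 − 39.8343)²/39.8343 = 21.3544
  (63 − 69.1376)²/69.1376 = 0.5449
  (87 − 63.9719)²/63.9719 = 8.2895
  (18 − 47.1657)²/47.1657 = 18.0351
  (88 − 81.8624)²/81.8624 = 0.4602
χ² = 9.8151 + 21.3544 + 0.5449 + 8.2895 + 18.0351 + 0.4602 = 58.499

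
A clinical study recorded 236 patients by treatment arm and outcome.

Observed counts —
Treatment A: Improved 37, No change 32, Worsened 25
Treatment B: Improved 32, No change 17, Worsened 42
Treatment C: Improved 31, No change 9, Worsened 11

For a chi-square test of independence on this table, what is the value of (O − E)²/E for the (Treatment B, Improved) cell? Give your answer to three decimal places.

Row total (Treatment B) = 91; column total (Improved) = 100; N = 236.
Expected count E = 91 × 100 / 236 = 38.5593.
Contribution = (O − E)²/E = (32 − 38.5593)² / 38.5593 = 1.116.

1.116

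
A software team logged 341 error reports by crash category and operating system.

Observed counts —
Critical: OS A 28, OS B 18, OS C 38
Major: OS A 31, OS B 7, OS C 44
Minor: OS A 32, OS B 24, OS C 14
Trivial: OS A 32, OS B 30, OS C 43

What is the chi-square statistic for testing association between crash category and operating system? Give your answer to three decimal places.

26.866

Row totals: 84, 82, 70, 105. Column totals: 123, 79, 139. Grand total N = 341.
Expected counts (row total × column total / N):
  Critical, OS A: 84×123/341 = 30.2991
  Critical, OS B: 84×79/341 = 19.4604
  Critical, OS C: 84×139/341 = 34.2405
  Major, OS A: 82×123/341 = 29.5777
  Major, OS B: 82×79/341 = 18.9971
  Major, OS C: 82×139/341 = 33.4252
  Minor, OS A: 70×123/341 = 25.2493
  Minor, OS B: 70×79/341 = 16.2170
  Minor, OS C: 70×139/341 = 28.5337
  Trivial, OS A: 105×123/341 = 37.8739
  Trivial, OS B: 105×79/341 = 24.3255
  Trivial, OS C: 105×139/341 = 42.8006
Contributions (O − E)²/E:
  (28 − 30.2991)²/30.2991 = 0.1745
  (18 − 19.4604)²/19.4604 = 0.1096
  (38 − 34.2405)²/34.2405 = 0.4128
  (31 − 29.5777)²/29.5777 = 0.0684
  (7 − 18.9971)²/18.9971 = 7.5764
  (44 − 33.4252)²/33.4252 = 3.3456
  (32 − 25.2493)²/25.2493 = 1.8049
  (24 − 16.2170)²/16.2170 = 3.7353
  (14 − 28.5337)²/28.5337 = 7.4028
  (32 − 37.8739)²/37.8739 = 0.9110
  (30 − 24.3255)²/24.3255 = 1.3237
  (43 − 42.8006)²/42.8006 = 0.0009
χ² = 0.1745 + 0.1096 + 0.4128 + 0.0684 + 7.5764 + 3.3456 + 1.8049 + 3.7353 + 7.4028 + 0.9110 + 1.3237 + 0.0009 = 26.866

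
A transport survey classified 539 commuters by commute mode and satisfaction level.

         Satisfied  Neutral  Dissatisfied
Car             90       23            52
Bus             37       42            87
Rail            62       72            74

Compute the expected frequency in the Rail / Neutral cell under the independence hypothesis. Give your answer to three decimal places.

Row total (Rail) = 208; column total (Neutral) = 137; grand total N = 539.
Expected count = (row total × column total) / N = 208 × 137 / 539 = 52.868.

52.868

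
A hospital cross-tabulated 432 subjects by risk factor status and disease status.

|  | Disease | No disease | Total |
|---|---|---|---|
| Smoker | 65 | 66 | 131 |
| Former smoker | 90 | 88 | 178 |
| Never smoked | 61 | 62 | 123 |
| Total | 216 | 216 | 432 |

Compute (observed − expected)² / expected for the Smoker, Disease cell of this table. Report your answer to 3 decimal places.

0.004

Row total (Smoker) = 131; column total (Disease) = 216; N = 432.
Expected count E = 131 × 216 / 432 = 65.5000.
Contribution = (O − E)²/E = (65 − 65.5000)² / 65.5000 = 0.004.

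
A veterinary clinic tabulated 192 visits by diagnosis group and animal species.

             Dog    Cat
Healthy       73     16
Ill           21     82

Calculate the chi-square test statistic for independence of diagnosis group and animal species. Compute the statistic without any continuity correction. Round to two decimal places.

Row totals: 89, 103. Column totals: 94, 98. Grand total N = 192.
Expected counts (row total × column total / N):
  Healthy, Dog: 89×94/192 = 43.573
  Healthy, Cat: 89×98/192 = 45.427
  Ill, Dog: 103×94/192 = 50.427
  Ill, Cat: 103×98/192 = 52.573
Contributions (O − E)²/E:
  (73 − 43.573)²/43.573 = 19.8735
  (16 − 45.427)²/45.427 = 19.0624
  (21 − 50.427)²/50.427 = 17.1723
  (82 − 52.573)²/52.573 = 16.4714
χ² = 19.8735 + 19.0624 + 17.1723 + 16.4714 = 72.58

72.58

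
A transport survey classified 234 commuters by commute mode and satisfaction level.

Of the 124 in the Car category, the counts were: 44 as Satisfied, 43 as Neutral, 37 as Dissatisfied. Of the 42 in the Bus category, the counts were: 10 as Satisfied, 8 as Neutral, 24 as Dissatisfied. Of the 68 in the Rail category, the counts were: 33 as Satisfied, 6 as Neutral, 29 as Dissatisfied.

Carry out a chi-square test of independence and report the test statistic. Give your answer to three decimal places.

Row totals: 124, 42, 68. Column totals: 87, 57, 90. Grand total N = 234.
Expected counts (row total × column total / N):
  Car, Satisfied: 124×87/234 = 46.1026
  Car, Neutral: 124×57/234 = 30.2051
  Car, Dissatisfied: 124×90/234 = 47.6923
  Bus, Satisfied: 42×87/234 = 15.6154
  Bus, Neutral: 42×57/234 = 10.2308
  Bus, Dissatisfied: 42×90/234 = 16.1538
  Rail, Satisfied: 68×87/234 = 25.2821
  Rail, Neutral: 68×57/234 = 16.5641
  Rail, Dissatisfied: 68×90/234 = 26.1538
Contributions (O − E)²/E:
  (44 − 46.1026)²/46.1026 = 0.0959
  (43 − 30.2051)²/30.2051 = 5.4199
  (37 − 47.6923)²/47.6923 = 2.3971
  (10 − 15.6154)²/15.6154 = 2.0193
  (8 − 10.2308)²/10.2308 = 0.4864
  (24 − 16.1538)²/16.1538 = 3.8110
  (33 − 25.2821)²/25.2821 = 2.3561
  (6 − 16.5641)²/16.5641 = 6.7375
  (29 − 26.1538)²/26.1538 = 0.3097
χ² = 0.0959 + 5.4199 + 2.3971 + 2.0193 + 0.4864 + 3.8110 + 2.3561 + 6.7375 + 0.3097 = 23.633

23.633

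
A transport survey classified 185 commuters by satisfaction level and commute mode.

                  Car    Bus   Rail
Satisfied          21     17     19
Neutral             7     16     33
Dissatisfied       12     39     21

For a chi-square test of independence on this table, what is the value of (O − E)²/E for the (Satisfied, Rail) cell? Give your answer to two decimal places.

0.54

Row total (Satisfied) = 57; column total (Rail) = 73; N = 185.
Expected count E = 57 × 73 / 185 = 22.492.
Contribution = (O − E)²/E = (19 − 22.492)² / 22.492 = 0.54.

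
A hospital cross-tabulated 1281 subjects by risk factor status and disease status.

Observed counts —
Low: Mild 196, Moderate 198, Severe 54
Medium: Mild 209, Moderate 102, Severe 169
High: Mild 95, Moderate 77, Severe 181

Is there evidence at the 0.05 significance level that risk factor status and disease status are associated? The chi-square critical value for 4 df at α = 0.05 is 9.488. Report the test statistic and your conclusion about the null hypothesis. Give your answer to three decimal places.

Row totals: 448, 480, 353. Column totals: 500, 377, 404. Grand total N = 1281.
Expected counts (row total × column total / N):
  Low, Mild: 448×500/1281 = 174.8634
  Low, Moderate: 448×377/1281 = 131.8470
  Low, Severe: 448×404/1281 = 141.2896
  Medium, Mild: 480×500/1281 = 187.3536
  Medium, Moderate: 480×377/1281 = 141.2646
  Medium, Severe: 480×404/1281 = 151.3817
  High, Mild: 353×500/1281 = 137.7830
  High, Moderate: 353×377/1281 = 103.8884
  High, Severe: 353×404/1281 = 111.3286
Contributions (O − E)²/E:
  (196 − 174.8634)²/174.8634 = 2.5549
  (198 − 131.8470)²/131.8470 = 33.1916
  (54 − 141.2896)²/141.2896 = 53.9281
  (209 − 187.3536)²/187.3536 = 2.5010
  (102 − 141.2646)²/141.2646 = 10.9136
  (169 − 151.3817)²/151.3817 = 2.0505
  (95 − 137.7830)²/137.7830 = 13.2845
  (77 − 103.8884)²/103.8884 = 6.9593
  (181 − 111.3286)²/111.3286 = 43.6016
χ² = 2.5549 + 33.1916 + 53.9281 + 2.5010 + 10.9136 + 2.0505 + 13.2845 + 6.9593 + 43.6016 = 168.985
df = (3−1)(3−1) = 4. Since 168.985 > 9.488, reject the null hypothesis of independence at α = 0.05.

168.985; reject H₀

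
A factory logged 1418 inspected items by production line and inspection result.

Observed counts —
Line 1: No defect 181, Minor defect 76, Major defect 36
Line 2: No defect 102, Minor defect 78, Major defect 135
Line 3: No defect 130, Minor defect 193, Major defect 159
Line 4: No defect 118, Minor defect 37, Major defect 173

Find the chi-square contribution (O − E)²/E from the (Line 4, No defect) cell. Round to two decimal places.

0.19

Row total (Line 4) = 328; column total (No defect) = 531; N = 1418.
Expected count E = 328 × 531 / 1418 = 122.827.
Contribution = (O − E)²/E = (118 − 122.827)² / 122.827 = 0.19.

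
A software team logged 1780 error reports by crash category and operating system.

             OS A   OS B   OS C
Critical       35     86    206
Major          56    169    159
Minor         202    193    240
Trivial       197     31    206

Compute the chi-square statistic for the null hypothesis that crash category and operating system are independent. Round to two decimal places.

251.22

Row totals: 327, 384, 635, 434. Column totals: 490, 479, 811. Grand total N = 1780.
Expected counts (row total × column total / N):
  Critical, OS A: 327×490/1780 = 90.017
  Critical, OS B: 327×479/1780 = 87.996
  Critical, OS C: 327×811/1780 = 148.987
  Major, OS A: 384×490/1780 = 105.708
  Major, OS B: 384×479/1780 = 103.335
  Major, OS C: 384×811/1780 = 174.957
  Minor, OS A: 635×490/1780 = 174.803
  Minor, OS B: 635×479/1780 = 170.879
  Minor, OS C: 635×811/1780 = 289.317
  Trivial, OS A: 434×490/1780 = 119.472
  Trivial, OS B: 434×479/1780 = 116.790
  Trivial, OS C: 434×811/1780 = 197.738
Contributions (O − E)²/E:
  (35 − 90.017)²/90.017 = 33.6255
  (86 − 87.996)²/87.996 = 0.0453
  (206 − 148.987)²/148.987 = 21.8172
  (56 − 105.708)²/105.708 = 23.3746
  (169 − 103.335)²/103.335 = 41.7273
  (159 − 174.957)²/174.957 = 1.4554
  (202 − 174.803)²/174.803 = 4.2315
  (193 − 170.879)²/170.879 = 2.8637
  (240 − 289.317)²/289.317 = 8.4066
  (197 − 119.472)²/119.472 = 50.3096
  (31 − 116.790)²/116.790 = 63.0184
  (206 − 197.738)²/197.738 = 0.3452
χ² = 33.6255 + 0.0453 + 21.8172 + 23.3746 + 41.7273 + 1.4554 + 4.2315 + 2.8637 + 8.4066 + 50.3096 + 63.0184 + 0.3452 = 251.22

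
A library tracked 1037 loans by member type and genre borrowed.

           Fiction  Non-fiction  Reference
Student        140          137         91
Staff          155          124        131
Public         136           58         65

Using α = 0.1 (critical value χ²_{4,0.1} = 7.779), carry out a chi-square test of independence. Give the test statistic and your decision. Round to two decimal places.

Row totals: 368, 410, 259. Column totals: 431, 319, 287. Grand total N = 1037.
Expected counts (row total × column total / N):
  Student, Fiction: 368×431/1037 = 152.949
  Student, Non-fiction: 368×319/1037 = 113.203
  Student, Reference: 368×287/1037 = 101.848
  Staff, Fiction: 410×431/1037 = 170.405
  Staff, Non-fiction: 410×319/1037 = 126.123
  Staff, Reference: 410×287/1037 = 113.472
  Public, Fiction: 259×431/1037 = 107.646
  Public, Non-fiction: 259×319/1037 = 79.673
  Public, Reference: 259×287/1037 = 71.681
Contributions (O − E)²/E:
  (140 − 152.949)²/152.949 = 1.0963
  (137 − 113.203)²/113.203 = 5.0025
  (91 − 101.848)²/101.848 = 1.1554
  (155 − 170.405)²/170.405 = 1.3926
  (124 − 126.123)²/126.123 = 0.0357
  (131 − 113.472)²/113.472 = 2.7075
  (136 − 107.646)²/107.646 = 7.4685
  (58 − 79.673)²/79.673 = 5.8956
  (65 − 71.681)²/71.681 = 0.6227
χ² = 1.0963 + 5.0025 + 1.1554 + 1.3926 + 0.0357 + 2.7075 + 7.4685 + 5.8956 + 0.6227 = 25.38
df = (3−1)(3−1) = 4. Since 25.38 > 7.779, reject the null hypothesis of independence at α = 0.1.

25.38; reject H₀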